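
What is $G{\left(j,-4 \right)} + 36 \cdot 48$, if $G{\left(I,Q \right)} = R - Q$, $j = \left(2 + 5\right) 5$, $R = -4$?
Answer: $1728$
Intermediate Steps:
$j = 35$ ($j = 7 \cdot 5 = 35$)
$G{\left(I,Q \right)} = -4 - Q$
$G{\left(j,-4 \right)} + 36 \cdot 48 = \left(-4 - -4\right) + 36 \cdot 48 = \left(-4 + 4\right) + 1728 = 0 + 1728 = 1728$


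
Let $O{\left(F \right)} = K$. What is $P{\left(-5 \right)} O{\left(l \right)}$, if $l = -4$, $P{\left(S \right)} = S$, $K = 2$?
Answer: $-10$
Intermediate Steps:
$O{\left(F \right)} = 2$
$P{\left(-5 \right)} O{\left(l \right)} = \left(-5\right) 2 = -10$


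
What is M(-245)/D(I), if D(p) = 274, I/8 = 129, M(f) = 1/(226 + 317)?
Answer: 1/148782 ≈ 6.7212e-6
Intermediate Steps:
M(f) = 1/543
I = 1032 (I = 8*129 = 1032)
M(-245)/D(I) = (1/543)/274 = (1/543)*(1/274) = 1/148782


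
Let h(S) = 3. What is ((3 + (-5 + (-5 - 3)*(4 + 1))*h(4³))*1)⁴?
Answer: 303595776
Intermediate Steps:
((3 + (-5 + (-5 - 3)*(4 + 1))*h(4³))*1)⁴ = ((3 + (-5 + (-5 - 3)*(4 + 1))*3)*1)⁴ = ((3 + (-5 - 8*5)*3)*1)⁴ = ((3 + (-5 - 40)*3)*1)⁴ = ((3 - 45*3)*1)⁴ = ((3 - 135)*1)⁴ = (-132*1)⁴ = (-132)⁴ = 303595776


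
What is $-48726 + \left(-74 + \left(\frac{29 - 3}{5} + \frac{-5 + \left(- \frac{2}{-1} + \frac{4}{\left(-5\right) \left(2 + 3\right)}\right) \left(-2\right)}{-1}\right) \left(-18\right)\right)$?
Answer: $- \frac{1226246}{25} \approx -49050.0$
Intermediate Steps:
$-48726 + \left(-74 + \left(\frac{29 - 3}{5} + \frac{-5 + \left(- \frac{2}{-1} + \frac{4}{\left(-5\right) \left(2 + 3\right)}\right) \left(-2\right)}{-1}\right) \left(-18\right)\right) = -48726 + \left(-74 + \left(26 \cdot \frac{1}{5} + \left(-5 + \left(\left(-2\right) \left(-1\right) + \frac{4}{\left(-5\right) 5}\right) \left(-2\right)\right) \left(-1\right)\right) \left(-18\right)\right) = -48726 + \left(-74 + \left(\frac{26}{5} + \left(-5 + \left(2 + \frac{4}{-25}\right) \left(-2\right)\right) \left(-1\right)\right) \left(-18\right)\right) = -48726 + \left(-74 + \left(\frac{26}{5} + \left(-5 + \left(2 + 4 \left(- \frac{1}{25}\right)\right) \left(-2\right)\right) \left(-1\right)\right) \left(-18\right)\right) = -48726 + \left(-74 + \left(\frac{26}{5} + \left(-5 + \left(2 - \frac{4}{25}\right) \left(-2\right)\right) \left(-1\right)\right) \left(-18\right)\right) = -48726 + \left(-74 + \left(\frac{26}{5} + \left(-5 + \frac{46}{25} \left(-2\right)\right) \left(-1\right)\right) \left(-18\right)\right) = -48726 + \left(-74 + \left(\frac{26}{5} + \left(-5 - \frac{92}{25}\right) \left(-1\right)\right) \left(-18\right)\right) = -48726 + \left(-74 + \left(\frac{26}{5} - - \frac{217}{25}\right) \left(-18\right)\right) = -48726 + \left(-74 + \left(\frac{26}{5} + \frac{217}{25}\right) \left(-18\right)\right) = -48726 + \left(-74 + \frac{347}{25} \left(-18\right)\right) = -48726 - \frac{8096}{25} = - \frac{1226246}{25}$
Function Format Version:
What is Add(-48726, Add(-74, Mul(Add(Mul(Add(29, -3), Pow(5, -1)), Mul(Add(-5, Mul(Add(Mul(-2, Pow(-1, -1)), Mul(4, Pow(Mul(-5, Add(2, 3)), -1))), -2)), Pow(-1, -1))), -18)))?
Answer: Rational(-1226246, 25) ≈ -49050.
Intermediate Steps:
Add(-48726, Add(-74, Mul(Add(Mul(Add(29, -3), Pow(5, -1)), Mul(Add(-5, Mul(Add(Mul(-2, Pow(-1, -1)), Mul(4, Pow(Mul(-5, Add(2, 3)), -1))), -2)), Pow(-1, -1))), -18))) = Add(-48726, Add(-74, Mul(Add(Mul(26, Rational(1, 5)), Mul(Add(-5, Mul(Add(Mul(-2, -1), Mul(4, Pow(Mul(-5, 5), -1))), -2)), -1)), -18))) = Add(-48726, Add(-74, Mul(Add(Rational(26, 5), Mul(Add(-5, Mul(Add(2, Mul(4, Pow(-25, -1))), -2)), -1)), -18))) = Add(-48726, Add(-74, Mul(Add(Rational(26, 5), Mul(Add(-5, Mul(Add(2, Mul(4, Rational(-1, 25))), -2)), -1)), -18))) = Add(-48726, Add(-74, Mul(Add(Rational(26, 5), Mul(Add(-5, Mul(Add(2, Rational(-4, 25)), -2)), -1)), -18))) = Add(-48726, Add(-74, Mul(Add(Rational(26, 5), Mul(Add(-5, Mul(Rational(46, 25), -2)), -1)), -18))) = Add(-48726, Add(-74, Mul(Add(Rational(26, 5), Mul(Add(-5, Rational(-92, 25)), -1)), -18))) = Add(-48726, Add(-74, Mul(Add(Rational(26, 5), Mul(Rational(-217, 25), -1)), -18))) = Add(-48726, Add(-74, Mul(Add(Rational(26, 5), Rational(217, 25)), -18))) = Add(-48726, Add(-74, Mul(Rational(347, 25), -18))) = Add(-48726, Add(-74, Rational(-6246, 25))) = Add(-48726, Rational(-8096, 25)) = Rational(-1226246, 25)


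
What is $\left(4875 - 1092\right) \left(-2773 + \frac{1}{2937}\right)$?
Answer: $- \frac{10269962300}{979} \approx -1.049 \cdot 10^{7}$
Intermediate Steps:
$\left(4875 - 1092\right) \left(-2773 + \frac{1}{2937}\right) = 3783 \left(-2773 + \frac{1}{2937}\right) = 3783 \left(- \frac{8144300}{2937}\right) = - \frac{10269962300}{979}$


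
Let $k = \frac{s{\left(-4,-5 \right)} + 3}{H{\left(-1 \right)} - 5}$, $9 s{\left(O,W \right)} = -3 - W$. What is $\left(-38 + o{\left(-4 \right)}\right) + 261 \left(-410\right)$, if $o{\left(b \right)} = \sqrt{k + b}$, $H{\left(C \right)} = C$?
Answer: $-107048 + \frac{7 i \sqrt{30}}{18} \approx -1.0705 \cdot 10^{5} + 2.13 i$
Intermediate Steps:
$s{\left(O,W \right)} = - \frac{1}{3} - \frac{W}{9}$ ($s{\left(O,W \right)} = \frac{-3 - W}{9} = - \frac{1}{3} - \frac{W}{9}$)
$k = - \frac{29}{54}$ ($k = \frac{\left(- \frac{1}{3} - - \frac{5}{9}\right) + 3}{-1 - 5} = \frac{\left(- \frac{1}{3} + \frac{5}{9}\right) + 3}{-6} = \left(\frac{2}{9} + 3\right) \left(- \frac{1}{6}\right) = \frac{29}{9} \left(- \frac{1}{6}\right) = - \frac{29}{54} \approx -0.53704$)
$o{\left(b \right)} = \sqrt{- \frac{29}{54} + b}$
$\left(-38 + o{\left(-4 \right)}\right) + 261 \left(-410\right) = \left(-38 + \frac{\sqrt{-174 + 324 \left(-4\right)}}{18}\right) + 261 \left(-410\right) = \left(-38 + \frac{\sqrt{-174 - 1296}}{18}\right) - 107010 = \left(-38 + \frac{\sqrt{-1470}}{18}\right) - 107010 = \left(-38 + \frac{7 i \sqrt{30}}{18}\right) - 107010 = -107048 + \frac{7 i \sqrt{30}}{18}$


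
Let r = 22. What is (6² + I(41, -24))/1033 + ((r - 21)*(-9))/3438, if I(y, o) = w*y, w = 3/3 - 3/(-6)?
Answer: 18106/197303 ≈ 0.091767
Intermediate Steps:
w = 3/2 (w = 3*(⅓) - 3*(-⅙) = 1 + ½ = 3/2 ≈ 1.5000)
I(y, o) = 3*y/2
(6² + I(41, -24))/1033 + ((r - 21)*(-9))/3438 = (6² + (3/2)*41)/1033 + ((22 - 21)*(-9))/3438 = (36 + 123/2)*(1/1033) + (1*(-9))*(1/3438) = (195/2)*(1/1033) - 9*1/3438 = 195/2066 - 1/382 = 18106/197303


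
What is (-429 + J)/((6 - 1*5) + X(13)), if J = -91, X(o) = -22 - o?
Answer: 260/17 ≈ 15.294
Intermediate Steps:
(-429 + J)/((6 - 1*5) + X(13)) = (-429 - 91)/((6 - 1*5) + (-22 - 1*13)) = -520/((6 - 5) + (-22 - 13)) = -520/(1 - 35) = -520/(-34) = -520*(-1/34) = 260/17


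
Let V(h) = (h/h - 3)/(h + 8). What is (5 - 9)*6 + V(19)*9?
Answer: -74/3 ≈ -24.667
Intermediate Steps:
V(h) = -2/(8 + h) (V(h) = (1 - 3)/(8 + h) = -2/(8 + h))
(5 - 9)*6 + V(19)*9 = (5 - 9)*6 - 2/(8 + 19)*9 = -4*6 - 2/27*9 = -24 - 2*1/27*9 = -24 - 2/27*9 = -24 - 2/3 = -74/3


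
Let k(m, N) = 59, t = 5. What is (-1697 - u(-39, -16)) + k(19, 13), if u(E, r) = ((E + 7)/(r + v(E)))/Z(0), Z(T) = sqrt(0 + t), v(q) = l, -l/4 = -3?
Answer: -1638 - 8*sqrt(5)/5 ≈ -1641.6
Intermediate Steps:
l = 12 (l = -4*(-3) = 12)
v(q) = 12
Z(T) = sqrt(5) (Z(T) = sqrt(0 + 5) = sqrt(5))
u(E, r) = sqrt(5)*(7 + E)/(5*(12 + r)) (u(E, r) = ((E + 7)/(r + 12))/(sqrt(5)) = ((7 + E)/(12 + r))*(sqrt(5)/5) = sqrt(5)*(7 + E)/(5*(12 + r)))
(-1697 - u(-39, -16)) + k(19, 13) = (-1697 - sqrt(5)*(7 - 39)/(5*(12 - 16))) + 59 = (-1697 - sqrt(5)*(-32)/(5*(-4))) + 59 = (-1697 - sqrt(5)*(-1)*(-32)/(5*4)) + 59 = (-1697 - 8*sqrt(5)/5) + 59 = -1638 - 8*sqrt(5)/5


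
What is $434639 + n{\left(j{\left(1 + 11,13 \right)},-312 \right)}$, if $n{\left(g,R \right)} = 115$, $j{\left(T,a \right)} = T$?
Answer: $434754$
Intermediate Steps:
$434639 + n{\left(j{\left(1 + 11,13 \right)},-312 \right)} = 434639 + 115 = 434754$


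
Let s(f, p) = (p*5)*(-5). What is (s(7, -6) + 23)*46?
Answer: 7958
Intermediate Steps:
s(f, p) = -25*p (s(f, p) = (5*p)*(-5) = -25*p)
(s(7, -6) + 23)*46 = (-25*(-6) + 23)*46 = (150 + 23)*46 = 173*46 = 7958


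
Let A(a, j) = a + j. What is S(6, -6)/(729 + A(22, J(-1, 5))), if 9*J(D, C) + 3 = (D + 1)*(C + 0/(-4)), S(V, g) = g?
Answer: -9/1126 ≈ -0.0079929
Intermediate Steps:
J(D, C) = -⅓ + C*(1 + D)/9 (J(D, C) = -⅓ + ((D + 1)*(C + 0/(-4)))/9 = -⅓ + ((1 + D)*(C + 0*(-¼)))/9 = -⅓ + ((1 + D)*(C + 0))/9 = -⅓ + ((1 + D)*C)/9 = -⅓ + (C*(1 + D))/9 = -⅓ + C*(1 + D)/9)
S(6, -6)/(729 + A(22, J(-1, 5))) = -6/(729 + (22 + (-⅓ + (⅑)*5 + (⅑)*5*(-1)))) = -6/(729 + (22 + (-⅓ + 5/9 - 5/9))) = -6/(729 + (22 - ⅓)) = -6/(729 + 65/3) = -6/2252/3 = -6*3/2252 = -9/1126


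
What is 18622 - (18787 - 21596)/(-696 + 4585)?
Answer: 72423767/3889 ≈ 18623.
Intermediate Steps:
18622 - (18787 - 21596)/(-696 + 4585) = 18622 - (-2809)/3889 = 18622 - 1*(-2809/3889) = 18622 + 2809/3889 = 72423767/3889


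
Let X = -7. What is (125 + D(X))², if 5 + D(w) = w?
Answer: 12769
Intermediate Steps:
D(w) = -5 + w
(125 + D(X))² = (125 + (-5 - 7))² = (125 - 12)² = 113² = 12769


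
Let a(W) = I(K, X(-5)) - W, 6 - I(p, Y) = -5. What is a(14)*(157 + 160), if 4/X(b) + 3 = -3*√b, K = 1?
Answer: -951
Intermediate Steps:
X(b) = 4/(-3 - 3*√b)
I(p, Y) = 11 (I(p, Y) = 6 - 1*(-5) = 6 + 5 = 11)
a(W) = 11 - W
a(14)*(157 + 160) = (11 - 1*14)*(157 + 160) = (11 - 14)*317 = -3*317 = -951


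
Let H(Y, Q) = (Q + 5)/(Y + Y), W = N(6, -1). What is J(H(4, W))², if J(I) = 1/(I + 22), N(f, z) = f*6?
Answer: 64/47089 ≈ 0.0013591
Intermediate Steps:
N(f, z) = 6*f
W = 36 (W = 6*6 = 36)
H(Y, Q) = (5 + Q)/(2*Y) (H(Y, Q) = (5 + Q)/((2*Y)) = (5 + Q)*(1/(2*Y)) = (5 + Q)/(2*Y))
J(I) = 1/(22 + I)
J(H(4, W))² = (1/(22 + (½)*(5 + 36)/4))² = (1/(22 + (½)*(¼)*41))² = (1/(22 + 41/8))² = (1/(217/8))² = (8/217)² = 64/47089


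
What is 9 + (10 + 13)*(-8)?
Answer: -175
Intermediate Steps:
9 + (10 + 13)*(-8) = 9 + 23*(-8) = 9 - 184 = -175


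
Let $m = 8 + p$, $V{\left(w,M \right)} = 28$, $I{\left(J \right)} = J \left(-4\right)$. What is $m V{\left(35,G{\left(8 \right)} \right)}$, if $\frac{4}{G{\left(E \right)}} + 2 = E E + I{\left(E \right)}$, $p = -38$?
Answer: $-840$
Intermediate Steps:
$I{\left(J \right)} = - 4 J$
$G{\left(E \right)} = \frac{4}{-2 + E^{2} - 4 E}$ ($G{\left(E \right)} = \frac{4}{-2 - \left(4 E - E E\right)} = \frac{4}{-2 + \left(E^{2} - 4 E\right)} = \frac{4}{-2 + E^{2} - 4 E}$)
$m = -30$ ($m = 8 - 38 = -30$)
$m V{\left(35,G{\left(8 \right)} \right)} = \left(-30\right) 28 = -840$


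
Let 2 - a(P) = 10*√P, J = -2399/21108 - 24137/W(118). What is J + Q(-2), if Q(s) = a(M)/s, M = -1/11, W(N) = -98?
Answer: 253590055/1034292 + 5*I*√11/11 ≈ 245.18 + 1.5076*I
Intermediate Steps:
M = -1/11 (M = -1*1/11 = -1/11 ≈ -0.090909)
J = 254624347/1034292 (J = -2399/21108 - 24137/(-98) = -2399*1/21108 - 24137*(-1/98) = -2399/21108 + 24137/98 = 254624347/1034292 ≈ 246.18)
a(P) = 2 - 10*√P
Q(s) = (2 - 10*I*√11/11)/s
J + Q(-2) = 254624347/1034292 + (2/11)*(11 - 5*I*√11)/(-2) = 254624347/1034292 + (2/11)*(-½)*(11 - 5*I*√11) = 254624347/1034292 + (-1 + 5*I*√11/11) = 253590055/1034292 + 5*I*√11/11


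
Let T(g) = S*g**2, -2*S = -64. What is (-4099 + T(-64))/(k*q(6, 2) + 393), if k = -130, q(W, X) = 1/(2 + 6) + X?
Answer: 507892/467 ≈ 1087.6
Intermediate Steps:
S = 32 (S = -1/2*(-64) = 32)
q(W, X) = 1/8 + X
T(g) = 32*g**2
(-4099 + T(-64))/(k*q(6, 2) + 393) = (-4099 + 32*(-64)**2)/(-130*(1/8 + 2) + 393) = (-4099 + 32*4096)/(-130*17/8 + 393) = (-4099 + 131072)/(-1105/4 + 393) = 126973/(467/4) = 126973*(4/467) = 507892/467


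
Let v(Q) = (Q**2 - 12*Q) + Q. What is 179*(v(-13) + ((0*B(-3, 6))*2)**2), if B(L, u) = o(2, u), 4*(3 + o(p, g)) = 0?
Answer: 55848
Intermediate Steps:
o(p, g) = -3 (o(p, g) = -3 + (1/4)*0 = -3 + 0 = -3)
B(L, u) = -3
v(Q) = Q**2 - 11*Q
179*(v(-13) + ((0*B(-3, 6))*2)**2) = 179*(-13*(-11 - 13) + ((0*(-3))*2)**2) = 179*(-13*(-24) + (0*2)**2) = 179*(312 + 0**2) = 179*(312 + 0) = 179*312 = 55848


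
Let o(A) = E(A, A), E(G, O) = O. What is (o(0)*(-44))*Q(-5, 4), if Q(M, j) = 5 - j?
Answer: 0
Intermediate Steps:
o(A) = A
(o(0)*(-44))*Q(-5, 4) = (0*(-44))*(5 - 1*4) = 0*(5 - 4) = 0*1 = 0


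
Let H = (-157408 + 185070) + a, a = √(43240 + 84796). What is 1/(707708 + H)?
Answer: 367685/270384454432 - √32009/270384454432 ≈ 1.3592e-6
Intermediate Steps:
a = 2*√32009 (a = √128036 = 2*√32009 ≈ 357.82)
H = 27662 + 2*√32009 (H = (-157408 + 185070) + 2*√32009 = 27662 + 2*√32009 ≈ 28020.)
1/(707708 + H) = 1/(707708 + (27662 + 2*√32009)) = 1/(735370 + 2*√32009)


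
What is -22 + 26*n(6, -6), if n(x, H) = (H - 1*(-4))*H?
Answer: 290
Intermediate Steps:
n(x, H) = H*(4 + H) (n(x, H) = (H + 4)*H = (4 + H)*H = H*(4 + H))
-22 + 26*n(6, -6) = -22 + 26*(-6*(4 - 6)) = -22 + 26*(-6*(-2)) = -22 + 26*12 = -22 + 312 = 290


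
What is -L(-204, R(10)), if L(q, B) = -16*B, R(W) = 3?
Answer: 48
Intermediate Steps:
-L(-204, R(10)) = -(-16)*3 = -1*(-48) = 48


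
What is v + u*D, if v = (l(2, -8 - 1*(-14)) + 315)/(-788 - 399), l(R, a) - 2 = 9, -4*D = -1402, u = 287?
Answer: 238808317/2374 ≈ 1.0059e+5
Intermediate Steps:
D = 701/2 (D = -¼*(-1402) = 701/2 ≈ 350.50)
l(R, a) = 11 (l(R, a) = 2 + 9 = 11)
v = -326/1187 (v = (11 + 315)/(-788 - 399) = 326/(-1187) = 326*(-1/1187) = -326/1187 ≈ -0.27464)
v + u*D = -326/1187 + 287*(701/2) = -326/1187 + 201187/2 = 238808317/2374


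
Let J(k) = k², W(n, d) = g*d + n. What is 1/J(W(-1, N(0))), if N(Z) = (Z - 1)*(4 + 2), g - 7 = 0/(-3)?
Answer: 1/1849 ≈ 0.00054083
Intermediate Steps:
g = 7 (g = 7 + 0/(-3) = 7 + 0*(-⅓) = 7 + 0 = 7)
N(Z) = -6 + 6*Z (N(Z) = (-1 + Z)*6 = -6 + 6*Z)
W(n, d) = n + 7*d (W(n, d) = 7*d + n = n + 7*d)
1/J(W(-1, N(0))) = 1/((-1 + 7*(-6 + 6*0))²) = 1/((-1 + 7*(-6 + 0))²) = 1/((-1 + 7*(-6))²) = 1/((-1 - 42)²) = 1/((-43)²) = 1/1849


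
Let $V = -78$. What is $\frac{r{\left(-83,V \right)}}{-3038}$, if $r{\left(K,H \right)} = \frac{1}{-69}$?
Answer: $\frac{1}{209622} \approx 4.7705 \cdot 10^{-6}$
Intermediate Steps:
$r{\left(K,H \right)} = - \frac{1}{69}$
$\frac{r{\left(-83,V \right)}}{-3038} = - \frac{1}{69 \left(-3038\right)} = \left(- \frac{1}{69}\right) \left(- \frac{1}{3038}\right) = \frac{1}{209622}$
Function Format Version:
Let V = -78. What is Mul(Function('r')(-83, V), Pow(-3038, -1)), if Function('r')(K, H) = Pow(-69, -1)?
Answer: Rational(1, 209622) ≈ 4.7705e-6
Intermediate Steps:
Function('r')(K, H) = Rational(-1, 69)
Mul(Function('r')(-83, V), Pow(-3038, -1)) = Mul(Rational(-1, 69), Pow(-3038, -1)) = Mul(Rational(-1, 69), Rational(-1, 3038)) = Rational(1, 209622)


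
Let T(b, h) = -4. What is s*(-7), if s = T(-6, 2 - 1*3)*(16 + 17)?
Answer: 924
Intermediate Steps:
s = -132 (s = -4*(16 + 17) = -4*33 = -132)
s*(-7) = -132*(-7) = 924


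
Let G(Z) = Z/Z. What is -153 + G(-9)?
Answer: -152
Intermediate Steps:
G(Z) = 1
-153 + G(-9) = -153 + 1 = -152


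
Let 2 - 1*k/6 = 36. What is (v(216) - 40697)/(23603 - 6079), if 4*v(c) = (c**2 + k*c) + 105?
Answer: -160091/70096 ≈ -2.2839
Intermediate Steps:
k = -204 (k = 12 - 6*36 = 12 - 216 = -204)
v(c) = 105/4 - 51*c + c**2/4 (v(c) = ((c**2 - 204*c) + 105)/4 = (105 + c**2 - 204*c)/4 = 105/4 - 51*c + c**2/4)
(v(216) - 40697)/(23603 - 6079) = ((105/4 - 51*216 + (1/4)*216**2) - 40697)/(23603 - 6079) = ((105/4 - 11016 + (1/4)*46656) - 40697)/17524 = ((105/4 - 11016 + 11664) - 40697)*(1/17524) = (2697/4 - 40697)*(1/17524) = -160091/4*1/17524 = -160091/70096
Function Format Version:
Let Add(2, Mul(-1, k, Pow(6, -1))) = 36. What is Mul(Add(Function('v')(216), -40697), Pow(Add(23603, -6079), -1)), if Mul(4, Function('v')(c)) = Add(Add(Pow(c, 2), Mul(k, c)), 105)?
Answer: Rational(-160091, 70096) ≈ -2.2839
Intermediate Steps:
k = -204 (k = Add(12, Mul(-6, 36)) = Add(12, -216) = -204)
Function('v')(c) = Add(Rational(105, 4), Mul(-51, c), Mul(Rational(1, 4), Pow(c, 2))) (Function('v')(c) = Mul(Rational(1, 4), Add(Add(Pow(c, 2), Mul(-204, c)), 105)) = Mul(Rational(1, 4), Add(105, Pow(c, 2), Mul(-204, c))) = Add(Rational(105, 4), Mul(-51, c), Mul(Rational(1, 4), Pow(c, 2))))
Mul(Add(Function('v')(216), -40697), Pow(Add(23603, -6079), -1)) = Mul(Add(Add(Rational(105, 4), Mul(-51, 216), Mul(Rational(1, 4), Pow(216, 2))), -40697), Pow(Add(23603, -6079), -1)) = Mul(Add(Add(Rational(105, 4), -11016, Mul(Rational(1, 4), 46656)), -40697), Pow(17524, -1)) = Mul(Add(Add(Rational(105, 4), -11016, 11664), -40697), Rational(1, 17524)) = Mul(Add(Rational(2697, 4), -40697), Rational(1, 17524)) = Mul(Rational(-160091, 4), Rational(1, 17524)) = Rational(-160091, 70096)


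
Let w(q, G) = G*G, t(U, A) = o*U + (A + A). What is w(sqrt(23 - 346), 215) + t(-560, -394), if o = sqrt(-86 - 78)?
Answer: 45437 - 1120*I*sqrt(41) ≈ 45437.0 - 7171.5*I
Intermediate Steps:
o = 2*I*sqrt(41) (o = sqrt(-164) = 2*I*sqrt(41) ≈ 12.806*I)
t(U, A) = 2*A + 2*I*U*sqrt(41) (t(U, A) = (2*I*sqrt(41))*U + (A + A) = 2*I*U*sqrt(41) + 2*A = 2*A + 2*I*U*sqrt(41))
w(q, G) = G**2
w(sqrt(23 - 346), 215) + t(-560, -394) = 215**2 + (2*(-394) + 2*I*(-560)*sqrt(41)) = 46225 + (-788 - 1120*I*sqrt(41)) = 45437 - 1120*I*sqrt(41)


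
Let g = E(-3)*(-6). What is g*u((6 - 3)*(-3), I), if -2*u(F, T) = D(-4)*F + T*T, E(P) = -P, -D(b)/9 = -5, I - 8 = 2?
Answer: -2745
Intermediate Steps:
I = 10 (I = 8 + 2 = 10)
D(b) = 45 (D(b) = -9*(-5) = 45)
u(F, T) = -45*F/2 - T²/2 (u(F, T) = -(45*F + T*T)/2 = -(45*F + T²)/2 = -(T² + 45*F)/2 = -45*F/2 - T²/2)
g = -18 (g = -1*(-3)*(-6) = 3*(-6) = -18)
g*u((6 - 3)*(-3), I) = -18*(-45*(6 - 3)*(-3)/2 - ½*10²) = -18*(-135*(-3)/2 - ½*100) = -18*(-45/2*(-9) - 50) = -18*(405/2 - 50) = -18*305/2 = -2745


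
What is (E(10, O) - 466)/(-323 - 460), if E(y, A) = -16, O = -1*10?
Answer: 482/783 ≈ 0.61558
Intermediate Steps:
O = -10
(E(10, O) - 466)/(-323 - 460) = (-16 - 466)/(-323 - 460) = -482/(-783) = -482*(-1/783) = 482/783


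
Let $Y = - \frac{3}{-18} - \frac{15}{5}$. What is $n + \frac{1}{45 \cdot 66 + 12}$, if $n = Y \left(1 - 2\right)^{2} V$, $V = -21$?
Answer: $\frac{88715}{1491} \approx 59.5$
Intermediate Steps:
$Y = - \frac{17}{6}$ ($Y = \left(-3\right) \left(- \frac{1}{18}\right) - 3 = \frac{1}{6} - 3 = - \frac{17}{6} \approx -2.8333$)
$n = \frac{119}{2}$ ($n = - \frac{17 \left(1 - 2\right)^{2}}{6} \left(-21\right) = - \frac{17 \left(-1\right)^{2}}{6} \left(-21\right) = \left(- \frac{17}{6}\right) 1 \left(-21\right) = \left(- \frac{17}{6}\right) \left(-21\right) = \frac{119}{2} \approx 59.5$)
$n + \frac{1}{45 \cdot 66 + 12} = \frac{119}{2} + \frac{1}{45 \cdot 66 + 12} = \frac{119}{2} + \frac{1}{2970 + 12} = \frac{119}{2} + \frac{1}{2982} = \frac{88715}{1491}$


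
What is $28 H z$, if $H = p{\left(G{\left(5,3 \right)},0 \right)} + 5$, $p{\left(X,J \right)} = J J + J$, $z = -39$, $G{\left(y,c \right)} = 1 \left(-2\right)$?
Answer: $-5460$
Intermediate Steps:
$G{\left(y,c \right)} = -2$
$p{\left(X,J \right)} = J + J^{2}$ ($p{\left(X,J \right)} = J^{2} + J = J + J^{2}$)
$H = 5$ ($H = 0 \left(1 + 0\right) + 5 = 0 \cdot 1 + 5 = 0 + 5 = 5$)
$28 H z = 28 \cdot 5 \left(-39\right) = 140 \left(-39\right) = -5460$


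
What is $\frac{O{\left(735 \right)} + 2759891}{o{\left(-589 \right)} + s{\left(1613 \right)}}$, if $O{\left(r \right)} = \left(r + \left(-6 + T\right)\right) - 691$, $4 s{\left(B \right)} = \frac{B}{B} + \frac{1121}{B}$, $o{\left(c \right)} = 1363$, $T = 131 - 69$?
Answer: $\frac{2967910322}{1466135} \approx 2024.3$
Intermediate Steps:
$T = 62$ ($T = 131 - 69 = 62$)
$s{\left(B \right)} = \frac{1}{4} + \frac{1121}{4 B}$ ($s{\left(B \right)} = \frac{\frac{B}{B} + \frac{1121}{B}}{4} = \frac{1 + \frac{1121}{B}}{4} = \frac{1}{4} + \frac{1121}{4 B}$)
$O{\left(r \right)} = -635 + r$ ($O{\left(r \right)} = \left(r + \left(-6 + 62\right)\right) - 691 = \left(r + 56\right) - 691 = \left(56 + r\right) - 691 = -635 + r$)
$\frac{O{\left(735 \right)} + 2759891}{o{\left(-589 \right)} + s{\left(1613 \right)}} = \frac{\left(-635 + 735\right) + 2759891}{1363 + \frac{1121 + 1613}{4 \cdot 1613}} = \frac{100 + 2759891}{1363 + \frac{1}{4} \cdot \frac{1}{1613} \cdot 2734} = \frac{2759991}{1363 + \frac{1367}{3226}} = \frac{2759991}{\frac{4398405}{3226}} = 2759991 \cdot \frac{3226}{4398405} = \frac{2967910322}{1466135}$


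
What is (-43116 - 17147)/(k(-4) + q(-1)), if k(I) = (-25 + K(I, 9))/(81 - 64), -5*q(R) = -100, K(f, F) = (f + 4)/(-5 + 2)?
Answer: -146353/45 ≈ -3252.3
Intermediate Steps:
K(f, F) = -4/3 - f/3 (K(f, F) = (4 + f)/(-3) = (4 + f)*(-⅓) = -4/3 - f/3)
q(R) = 20 (q(R) = -⅕*(-100) = 20)
k(I) = -79/51 - I/51 (k(I) = (-25 + (-4/3 - I/3))/(81 - 64) = (-79/3 - I/3)/17 = (-79/3 - I/3)*(1/17) = -79/51 - I/51)
(-43116 - 17147)/(k(-4) + q(-1)) = (-43116 - 17147)/((-79/51 - 1/51*(-4)) + 20) = -60263/((-79/51 + 4/51) + 20) = -60263/(-25/17 + 20) = -60263/315/17 = -60263*17/315 = -146353/45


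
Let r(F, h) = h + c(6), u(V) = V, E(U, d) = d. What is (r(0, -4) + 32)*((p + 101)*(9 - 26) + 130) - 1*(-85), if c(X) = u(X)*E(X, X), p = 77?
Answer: -185259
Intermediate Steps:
c(X) = X**2 (c(X) = X*X = X**2)
r(F, h) = 36 + h (r(F, h) = h + 6**2 = h + 36 = 36 + h)
(r(0, -4) + 32)*((p + 101)*(9 - 26) + 130) - 1*(-85) = ((36 - 4) + 32)*((77 + 101)*(9 - 26) + 130) - 1*(-85) = (32 + 32)*(178*(-17) + 130) + 85 = 64*(-3026 + 130) + 85 = 64*(-2896) + 85 = -185344 + 85 = -185259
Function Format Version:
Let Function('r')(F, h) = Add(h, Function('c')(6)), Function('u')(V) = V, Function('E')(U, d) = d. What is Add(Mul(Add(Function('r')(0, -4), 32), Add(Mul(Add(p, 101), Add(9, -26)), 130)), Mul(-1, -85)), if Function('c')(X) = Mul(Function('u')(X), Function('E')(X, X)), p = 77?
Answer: -185259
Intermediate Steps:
Function('c')(X) = Pow(X, 2) (Function('c')(X) = Mul(X, X) = Pow(X, 2))
Function('r')(F, h) = Add(36, h) (Function('r')(F, h) = Add(h, Pow(6, 2)) = Add(h, 36) = Add(36, h))
Add(Mul(Add(Function('r')(0, -4), 32), Add(Mul(Add(p, 101), Add(9, -26)), 130)), Mul(-1, -85)) = Add(Mul(Add(Add(36, -4), 32), Add(Mul(Add(77, 101), Add(9, -26)), 130)), Mul(-1, -85)) = Add(Mul(Add(32, 32), Add(Mul(178, -17), 130)), 85) = Add(Mul(64, Add(-3026, 130)), 85) = Add(Mul(64, -2896), 85) = Add(-185344, 85) = -185259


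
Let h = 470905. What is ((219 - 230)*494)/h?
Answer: -5434/470905 ≈ -0.011539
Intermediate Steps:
((219 - 230)*494)/h = ((219 - 230)*494)/470905 = -11*494*(1/470905) = -5434*1/470905 = -5434/470905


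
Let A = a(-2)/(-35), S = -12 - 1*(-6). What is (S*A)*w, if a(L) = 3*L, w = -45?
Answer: 324/7 ≈ 46.286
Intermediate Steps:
S = -6 (S = -12 + 6 = -6)
A = 6/35 (A = (3*(-2))/(-35) = -6*(-1/35) = 6/35 ≈ 0.17143)
(S*A)*w = -6*6/35*(-45) = -36/35*(-45) = 324/7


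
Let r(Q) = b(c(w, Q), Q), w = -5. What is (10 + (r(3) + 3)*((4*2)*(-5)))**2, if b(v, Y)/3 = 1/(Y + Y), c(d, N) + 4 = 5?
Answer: 16900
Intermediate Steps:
c(d, N) = 1 (c(d, N) = -4 + 5 = 1)
b(v, Y) = 3/(2*Y) (b(v, Y) = 3/(Y + Y) = 3/((2*Y)) = 3*(1/(2*Y)) = 3/(2*Y))
r(Q) = 3/(2*Q)
(10 + (r(3) + 3)*((4*2)*(-5)))**2 = (10 + ((3/2)/3 + 3)*((4*2)*(-5)))**2 = (10 + ((3/2)*(1/3) + 3)*(8*(-5)))**2 = (10 + (1/2 + 3)*(-40))**2 = (10 + (7/2)*(-40))**2 = (10 - 140)**2 = (-130)**2 = 16900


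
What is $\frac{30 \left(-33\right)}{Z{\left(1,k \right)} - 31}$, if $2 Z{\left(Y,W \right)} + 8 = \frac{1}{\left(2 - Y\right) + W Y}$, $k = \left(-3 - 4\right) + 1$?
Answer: $\frac{1100}{39} \approx 28.205$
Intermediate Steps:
$k = -6$ ($k = -7 + 1 = -6$)
$Z{\left(Y,W \right)} = -4 + \frac{1}{2 \left(2 - Y + W Y\right)}$ ($Z{\left(Y,W \right)} = -4 + \frac{1}{2 \left(\left(2 - Y\right) + W Y\right)} = -4 + \frac{1}{2 \left(2 - Y + W Y\right)}$)
$\frac{30 \left(-33\right)}{Z{\left(1,k \right)} - 31} = \frac{30 \left(-33\right)}{\frac{- \frac{15}{2} + 4 \cdot 1 - \left(-24\right) 1}{2 - 1 - 6} - 31} = - \frac{990}{\frac{- \frac{15}{2} + 4 + 24}{2 - 1 - 6} - 31} = - \frac{990}{\frac{1}{-5} \cdot \frac{41}{2} - 31} = - \frac{990}{\left(- \frac{1}{5}\right) \frac{41}{2} - 31} = - \frac{990}{- \frac{41}{10} - 31} = - \frac{990}{- \frac{351}{10}} = \left(-990\right) \left(- \frac{10}{351}\right) = \frac{1100}{39}$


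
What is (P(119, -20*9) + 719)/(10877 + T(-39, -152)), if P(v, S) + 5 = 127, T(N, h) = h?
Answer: 841/10725 ≈ 0.078415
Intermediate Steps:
P(v, S) = 122 (P(v, S) = -5 + 127 = 122)
(P(119, -20*9) + 719)/(10877 + T(-39, -152)) = (122 + 719)/(10877 - 152) = 841/10725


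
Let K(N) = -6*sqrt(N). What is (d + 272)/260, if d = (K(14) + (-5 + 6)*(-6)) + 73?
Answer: 339/260 - 3*sqrt(14)/130 ≈ 1.2175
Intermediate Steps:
d = 67 - 6*sqrt(14) (d = (-6*sqrt(14) + (-5 + 6)*(-6)) + 73 = (-6*sqrt(14) + 1*(-6)) + 73 = (-6*sqrt(14) - 6) + 73 = (-6 - 6*sqrt(14)) + 73 = 67 - 6*sqrt(14) ≈ 44.550)
(d + 272)/260 = ((67 - 6*sqrt(14)) + 272)/260 = (339 - 6*sqrt(14))/260 = 339/260 - 3*sqrt(14)/130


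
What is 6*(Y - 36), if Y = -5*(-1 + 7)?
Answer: -396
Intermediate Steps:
Y = -30 (Y = -5*6 = -30)
6*(Y - 36) = 6*(-30 - 36) = 6*(-66) = -396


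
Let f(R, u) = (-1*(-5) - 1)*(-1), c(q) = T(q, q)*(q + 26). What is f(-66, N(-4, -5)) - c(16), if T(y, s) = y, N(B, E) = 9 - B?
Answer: -676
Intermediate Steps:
c(q) = q*(26 + q) (c(q) = q*(q + 26) = q*(26 + q))
f(R, u) = -4 (f(R, u) = (5 - 1)*(-1) = 4*(-1) = -4)
f(-66, N(-4, -5)) - c(16) = -4 - 16*(26 + 16) = -4 - 16*42 = -4 - 1*672 = -4 - 672 = -676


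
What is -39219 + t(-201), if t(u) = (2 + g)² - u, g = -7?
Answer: -38993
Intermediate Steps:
t(u) = 25 - u (t(u) = (2 - 7)² - u = (-5)² - u = 25 - u)
-39219 + t(-201) = -39219 + (25 - 1*(-201)) = -39219 + (25 + 201) = -39219 + 226 = -38993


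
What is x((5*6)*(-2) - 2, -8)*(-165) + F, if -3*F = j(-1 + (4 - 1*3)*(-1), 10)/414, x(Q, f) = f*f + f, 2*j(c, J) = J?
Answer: -11476085/1242 ≈ -9240.0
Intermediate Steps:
j(c, J) = J/2
x(Q, f) = f + f**2 (x(Q, f) = f**2 + f = f + f**2)
F = -5/1242 (F = -(1/2)*10/(3*414) = -5/(3*414) = -1/3*5/414 = -5/1242 ≈ -0.0040258)
x((5*6)*(-2) - 2, -8)*(-165) + F = -8*(1 - 8)*(-165) - 5/1242 = -8*(-7)*(-165) - 5/1242 = 56*(-165) - 5/1242 = -9240 - 5/1242 = -11476085/1242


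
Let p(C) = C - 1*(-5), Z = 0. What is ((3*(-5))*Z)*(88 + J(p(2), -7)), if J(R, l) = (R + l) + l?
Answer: 0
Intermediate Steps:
p(C) = 5 + C (p(C) = C + 5 = 5 + C)
J(R, l) = R + 2*l
((3*(-5))*Z)*(88 + J(p(2), -7)) = ((3*(-5))*0)*(88 + ((5 + 2) + 2*(-7))) = (-15*0)*(88 + (7 - 14)) = 0*(88 - 7) = 0*81 = 0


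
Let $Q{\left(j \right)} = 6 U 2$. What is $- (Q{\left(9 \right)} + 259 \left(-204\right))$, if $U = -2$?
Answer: $52860$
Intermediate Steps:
$Q{\left(j \right)} = -24$ ($Q{\left(j \right)} = 6 \left(-2\right) 2 = \left(-12\right) 2 = -24$)
$- (Q{\left(9 \right)} + 259 \left(-204\right)) = - (-24 + 259 \left(-204\right)) = - (-24 - 52836) = \left(-1\right) \left(-52860\right) = 52860$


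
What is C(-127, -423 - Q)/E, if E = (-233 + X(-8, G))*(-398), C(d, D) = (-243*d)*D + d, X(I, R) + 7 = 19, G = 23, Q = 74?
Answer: -7669022/43979 ≈ -174.38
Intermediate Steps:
X(I, R) = 12 (X(I, R) = -7 + 19 = 12)
C(d, D) = d - 243*D*d (C(d, D) = -243*D*d + d = d - 243*D*d)
E = 87958 (E = (-233 + 12)*(-398) = -221*(-398) = 87958)
C(-127, -423 - Q)/E = -127*(1 - 243*(-423 - 1*74))/87958 = -127*(1 - 243*(-423 - 74))*(1/87958) = -127*(1 - 243*(-497))*(1/87958) = -127*(1 + 120771)*(1/87958) = -127*120772*(1/87958) = -15338044*1/87958 = -7669022/43979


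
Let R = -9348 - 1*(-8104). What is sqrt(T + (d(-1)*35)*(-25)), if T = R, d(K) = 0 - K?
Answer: I*sqrt(2119) ≈ 46.033*I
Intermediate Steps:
d(K) = -K
R = -1244 (R = -9348 + 8104 = -1244)
T = -1244
sqrt(T + (d(-1)*35)*(-25)) = sqrt(-1244 + (-1*(-1)*35)*(-25)) = sqrt(-1244 + (1*35)*(-25)) = sqrt(-1244 + 35*(-25)) = sqrt(-1244 - 875) = sqrt(-2119) = I*sqrt(2119)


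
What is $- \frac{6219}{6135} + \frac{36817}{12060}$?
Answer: $\frac{10058077}{4932540} \approx 2.0391$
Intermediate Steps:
$- \frac{6219}{6135} + \frac{36817}{12060} = \left(-6219\right) \frac{1}{6135} + 36817 \cdot \frac{1}{12060} = - \frac{2073}{2045} + \frac{36817}{12060} = \frac{10058077}{4932540}$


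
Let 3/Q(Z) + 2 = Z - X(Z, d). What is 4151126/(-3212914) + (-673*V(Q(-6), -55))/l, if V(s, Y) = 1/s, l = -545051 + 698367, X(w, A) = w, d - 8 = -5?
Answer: -476244379801/369443342118 ≈ -1.2891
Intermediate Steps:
d = 3 (d = 8 - 5 = 3)
l = 153316
Q(Z) = -3/2 (Q(Z) = 3/(-2 + (Z - Z)) = 3/(-2 + 0) = 3/(-2) = 3*(-½) = -3/2)
4151126/(-3212914) + (-673*V(Q(-6), -55))/l = 4151126/(-3212914) - 673/(-3/2)/153316 = 4151126*(-1/3212914) - 673*(-⅔)*(1/153316) = -2075563/1606457 + (1346/3)*(1/153316) = -2075563/1606457 + 673/229974 = -476244379801/369443342118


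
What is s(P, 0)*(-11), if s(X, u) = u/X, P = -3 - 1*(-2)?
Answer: 0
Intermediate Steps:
P = -1 (P = -3 + 2 = -1)
s(P, 0)*(-11) = (0/(-1))*(-11) = (0*(-1))*(-11) = 0*(-11) = 0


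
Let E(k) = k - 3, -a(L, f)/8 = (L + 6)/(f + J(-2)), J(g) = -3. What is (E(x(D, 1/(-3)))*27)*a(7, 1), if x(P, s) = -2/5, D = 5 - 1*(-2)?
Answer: -23868/5 ≈ -4773.6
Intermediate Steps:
D = 7 (D = 5 + 2 = 7)
x(P, s) = -⅖ (x(P, s) = -2*⅕ = -⅖)
a(L, f) = -8*(6 + L)/(-3 + f) (a(L, f) = -8*(L + 6)/(f - 3) = -8*(6 + L)/(-3 + f))
E(k) = -3 + k
(E(x(D, 1/(-3)))*27)*a(7, 1) = ((-3 - ⅖)*27)*(8*(-6 - 1*7)/(-3 + 1)) = (-17/5*27)*(8*(-6 - 7)/(-2)) = -3672*(-1)*(-13)/(5*2) = -459/5*52 = -23868/5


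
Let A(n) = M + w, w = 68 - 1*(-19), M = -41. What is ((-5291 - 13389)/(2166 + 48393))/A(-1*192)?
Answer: -9340/1162857 ≈ -0.0080319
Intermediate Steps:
w = 87 (w = 68 + 19 = 87)
A(n) = 46 (A(n) = -41 + 87 = 46)
((-5291 - 13389)/(2166 + 48393))/A(-1*192) = ((-5291 - 13389)/(2166 + 48393))/46 = -18680/50559*(1/46) = -18680*1/50559*(1/46) = -18680/50559*1/46 = -9340/1162857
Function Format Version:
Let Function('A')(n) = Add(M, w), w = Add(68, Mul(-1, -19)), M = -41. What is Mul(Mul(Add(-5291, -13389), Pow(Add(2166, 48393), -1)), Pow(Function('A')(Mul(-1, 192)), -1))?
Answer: Rational(-9340, 1162857) ≈ -0.0080319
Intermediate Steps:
w = 87 (w = Add(68, 19) = 87)
Function('A')(n) = 46 (Function('A')(n) = Add(-41, 87) = 46)
Mul(Mul(Add(-5291, -13389), Pow(Add(2166, 48393), -1)), Pow(Function('A')(Mul(-1, 192)), -1)) = Mul(Mul(Add(-5291, -13389), Pow(Add(2166, 48393), -1)), Pow(46, -1)) = Mul(Mul(-18680, Pow(50559, -1)), Rational(1, 46)) = Mul(Mul(-18680, Rational(1, 50559)), Rational(1, 46)) = Mul(Rational(-18680, 50559), Rational(1, 46)) = Rational(-9340, 1162857)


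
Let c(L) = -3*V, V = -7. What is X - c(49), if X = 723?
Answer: 702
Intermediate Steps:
c(L) = 21 (c(L) = -3*(-7) = 21)
X - c(49) = 723 - 1*21 = 723 - 21 = 702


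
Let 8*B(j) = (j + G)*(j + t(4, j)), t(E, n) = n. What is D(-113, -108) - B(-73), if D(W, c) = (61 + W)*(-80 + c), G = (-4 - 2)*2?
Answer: 32899/4 ≈ 8224.8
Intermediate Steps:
G = -12 (G = -6*2 = -12)
D(W, c) = (-80 + c)*(61 + W)
B(j) = j*(-12 + j)/4 (B(j) = ((j - 12)*(j + j))/8 = ((-12 + j)*(2*j))/8 = (2*j*(-12 + j))/8 = j*(-12 + j)/4)
D(-113, -108) - B(-73) = (-4880 - 80*(-113) + 61*(-108) - 113*(-108)) - (-73)*(-12 - 73)/4 = (-4880 + 9040 - 6588 + 12204) - (-73)*(-85)/4 = 9776 - 1*6205/4 = 9776 - 6205/4 = 32899/4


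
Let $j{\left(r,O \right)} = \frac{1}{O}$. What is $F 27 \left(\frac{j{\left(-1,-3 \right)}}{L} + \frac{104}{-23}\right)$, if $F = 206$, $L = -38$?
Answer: $- \frac{10969191}{437} \approx -25101.0$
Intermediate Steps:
$F 27 \left(\frac{j{\left(-1,-3 \right)}}{L} + \frac{104}{-23}\right) = 206 \cdot 27 \left(\frac{1}{\left(-3\right) \left(-38\right)} + \frac{104}{-23}\right) = 5562 \left(\left(- \frac{1}{3}\right) \left(- \frac{1}{38}\right) + 104 \left(- \frac{1}{23}\right)\right) = 5562 \left(\frac{1}{114} - \frac{104}{23}\right) = 5562 \left(- \frac{11833}{2622}\right) = - \frac{10969191}{437}$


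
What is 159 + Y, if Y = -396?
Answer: -237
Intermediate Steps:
159 + Y = 159 - 396 = -237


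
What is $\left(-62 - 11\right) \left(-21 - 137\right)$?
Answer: $11534$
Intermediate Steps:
$\left(-62 - 11\right) \left(-21 - 137\right) = \left(-73\right) \left(-158\right) = 11534$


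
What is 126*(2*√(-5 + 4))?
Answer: 252*I ≈ 252.0*I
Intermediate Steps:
126*(2*√(-5 + 4)) = 126*(2*√(-1)) = 126*(2*I) = 252*I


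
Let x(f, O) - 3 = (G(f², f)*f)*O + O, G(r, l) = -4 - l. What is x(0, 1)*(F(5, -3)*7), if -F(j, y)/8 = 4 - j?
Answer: 224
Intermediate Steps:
x(f, O) = 3 + O + O*f*(-4 - f) (x(f, O) = 3 + (((-4 - f)*f)*O + O) = 3 + ((f*(-4 - f))*O + O) = 3 + (O*f*(-4 - f) + O) = 3 + (O + O*f*(-4 - f)) = 3 + O + O*f*(-4 - f))
F(j, y) = -32 + 8*j (F(j, y) = -8*(4 - j) = -32 + 8*j)
x(0, 1)*(F(5, -3)*7) = (3 + 1 - 1*1*0*(4 + 0))*((-32 + 8*5)*7) = (3 + 1 - 1*1*0*4)*((-32 + 40)*7) = (3 + 1 + 0)*(8*7) = 4*56 = 224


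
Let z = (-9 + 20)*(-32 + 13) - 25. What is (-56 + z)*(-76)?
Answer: 22040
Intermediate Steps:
z = -234 (z = 11*(-19) - 25 = -209 - 25 = -234)
(-56 + z)*(-76) = (-56 - 234)*(-76) = -290*(-76) = 22040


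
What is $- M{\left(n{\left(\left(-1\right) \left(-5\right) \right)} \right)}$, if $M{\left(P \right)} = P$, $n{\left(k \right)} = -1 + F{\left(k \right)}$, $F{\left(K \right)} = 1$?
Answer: $0$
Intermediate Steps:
$n{\left(k \right)} = 0$ ($n{\left(k \right)} = -1 + 1 = 0$)
$- M{\left(n{\left(\left(-1\right) \left(-5\right) \right)} \right)} = \left(-1\right) 0 = 0$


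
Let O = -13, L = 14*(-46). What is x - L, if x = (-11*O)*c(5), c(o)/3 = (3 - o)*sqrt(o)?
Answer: 644 - 858*sqrt(5) ≈ -1274.5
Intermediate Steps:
L = -644
c(o) = 3*sqrt(o)*(3 - o) (c(o) = 3*((3 - o)*sqrt(o)) = 3*(sqrt(o)*(3 - o)) = 3*sqrt(o)*(3 - o))
x = -858*sqrt(5) (x = (-11*(-13))*(3*sqrt(5)*(3 - 1*5)) = 143*(3*sqrt(5)*(3 - 5)) = 143*(3*sqrt(5)*(-2)) = 143*(-6*sqrt(5)) = -858*sqrt(5) ≈ -1918.5)
x - L = -858*sqrt(5) - 1*(-644) = -858*sqrt(5) + 644 = 644 - 858*sqrt(5)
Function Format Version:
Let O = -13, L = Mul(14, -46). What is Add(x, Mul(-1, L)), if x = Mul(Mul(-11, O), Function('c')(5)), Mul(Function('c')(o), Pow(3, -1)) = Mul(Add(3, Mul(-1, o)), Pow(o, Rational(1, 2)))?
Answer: Add(644, Mul(-858, Pow(5, Rational(1, 2)))) ≈ -1274.5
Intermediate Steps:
L = -644
Function('c')(o) = Mul(3, Pow(o, Rational(1, 2)), Add(3, Mul(-1, o))) (Function('c')(o) = Mul(3, Mul(Add(3, Mul(-1, o)), Pow(o, Rational(1, 2)))) = Mul(3, Mul(Pow(o, Rational(1, 2)), Add(3, Mul(-1, o)))) = Mul(3, Pow(o, Rational(1, 2)), Add(3, Mul(-1, o))))
x = Mul(-858, Pow(5, Rational(1, 2))) (x = Mul(Mul(-11, -13), Mul(3, Pow(5, Rational(1, 2)), Add(3, Mul(-1, 5)))) = Mul(143, Mul(3, Pow(5, Rational(1, 2)), Add(3, -5))) = Mul(143, Mul(3, Pow(5, Rational(1, 2)), -2)) = Mul(143, Mul(-6, Pow(5, Rational(1, 2)))) = Mul(-858, Pow(5, Rational(1, 2))) ≈ -1918.5)
Add(x, Mul(-1, L)) = Add(Mul(-858, Pow(5, Rational(1, 2))), Mul(-1, -644)) = Add(Mul(-858, Pow(5, Rational(1, 2))), 644) = Add(644, Mul(-858, Pow(5, Rational(1, 2))))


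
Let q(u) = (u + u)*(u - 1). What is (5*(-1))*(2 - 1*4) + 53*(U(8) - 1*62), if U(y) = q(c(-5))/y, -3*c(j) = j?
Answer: -58703/18 ≈ -3261.3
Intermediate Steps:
c(j) = -j/3
q(u) = 2*u*(-1 + u) (q(u) = (2*u)*(-1 + u) = 2*u*(-1 + u))
U(y) = 20/(9*y) (U(y) = (2*(-1/3*(-5))*(-1 - 1/3*(-5)))/y = (2*(5/3)*(-1 + 5/3))/y = (2*(5/3)*(2/3))/y = 20/(9*y))
(5*(-1))*(2 - 1*4) + 53*(U(8) - 1*62) = (5*(-1))*(2 - 1*4) + 53*((20/9)/8 - 1*62) = -5*(2 - 4) + 53*((20/9)*(1/8) - 62) = -5*(-2) + 53*(5/18 - 62) = 10 + 53*(-1111/18) = 10 - 58883/18 = -58703/18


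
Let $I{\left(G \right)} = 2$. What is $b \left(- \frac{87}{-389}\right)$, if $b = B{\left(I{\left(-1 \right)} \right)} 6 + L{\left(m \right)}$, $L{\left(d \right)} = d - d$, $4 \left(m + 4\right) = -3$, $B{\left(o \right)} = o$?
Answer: $\frac{1044}{389} \approx 2.6838$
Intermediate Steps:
$m = - \frac{19}{4}$ ($m = -4 + \frac{1}{4} \left(-3\right) = -4 - \frac{3}{4} = - \frac{19}{4} \approx -4.75$)
$L{\left(d \right)} = 0$
$b = 12$ ($b = 2 \cdot 6 + 0 = 12 + 0 = 12$)
$b \left(- \frac{87}{-389}\right) = 12 \left(- \frac{87}{-389}\right) = 12 \left(\left(-87\right) \left(- \frac{1}{389}\right)\right) = 12 \cdot \frac{87}{389} = \frac{1044}{389}$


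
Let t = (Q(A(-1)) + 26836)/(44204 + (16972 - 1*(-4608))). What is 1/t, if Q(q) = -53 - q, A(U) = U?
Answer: 2741/1116 ≈ 2.4561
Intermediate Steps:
t = 1116/2741 (t = ((-53 - 1*(-1)) + 26836)/(44204 + (16972 - 1*(-4608))) = ((-53 + 1) + 26836)/(44204 + (16972 + 4608)) = (-52 + 26836)/(44204 + 21580) = 26784/65784 = 26784*(1/65784) = 1116/2741 ≈ 0.40715)
1/t = 1/(1116/2741) = 2741/1116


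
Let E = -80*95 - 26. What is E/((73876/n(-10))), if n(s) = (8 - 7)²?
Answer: -3813/36938 ≈ -0.10323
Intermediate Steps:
n(s) = 1 (n(s) = 1² = 1)
E = -7626 (E = -7600 - 26 = -7626)
E/((73876/n(-10))) = -7626/(73876/1) = -7626/(73876*1) = -7626/73876 = -7626*1/73876 = -3813/36938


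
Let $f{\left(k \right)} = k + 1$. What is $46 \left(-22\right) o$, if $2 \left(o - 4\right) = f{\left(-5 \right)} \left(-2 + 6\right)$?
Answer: $4048$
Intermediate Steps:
$f{\left(k \right)} = 1 + k$
$o = -4$ ($o = 4 + \frac{\left(1 - 5\right) \left(-2 + 6\right)}{2} = 4 + \frac{\left(-4\right) 4}{2} = 4 + \frac{1}{2} \left(-16\right) = 4 - 8 = -4$)
$46 \left(-22\right) o = 46 \left(-22\right) \left(-4\right) = \left(-1012\right) \left(-4\right) = 4048$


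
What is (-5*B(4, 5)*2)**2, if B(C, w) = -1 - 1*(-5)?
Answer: 1600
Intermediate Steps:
B(C, w) = 4 (B(C, w) = -1 + 5 = 4)
(-5*B(4, 5)*2)**2 = (-5*4*2)**2 = (-20*2)**2 = (-40)**2 = 1600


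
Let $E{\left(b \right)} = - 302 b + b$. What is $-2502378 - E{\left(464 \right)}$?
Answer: $-2362714$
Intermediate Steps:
$E{\left(b \right)} = - 301 b$
$-2502378 - E{\left(464 \right)} = -2502378 - \left(-301\right) 464 = -2502378 - -139664 = -2502378 + 139664 = -2362714$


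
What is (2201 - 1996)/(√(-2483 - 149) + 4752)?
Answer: 121770/2823017 - 205*I*√658/11292068 ≈ 0.043135 - 0.00046569*I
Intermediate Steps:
(2201 - 1996)/(√(-2483 - 149) + 4752) = 205/(√(-2632) + 4752) = 205/(2*I*√658 + 4752) = 205/(4752 + 2*I*√658)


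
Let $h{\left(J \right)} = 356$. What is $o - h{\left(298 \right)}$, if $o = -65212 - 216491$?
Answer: $-282059$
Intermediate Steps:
$o = -281703$
$o - h{\left(298 \right)} = -281703 - 356 = -282059$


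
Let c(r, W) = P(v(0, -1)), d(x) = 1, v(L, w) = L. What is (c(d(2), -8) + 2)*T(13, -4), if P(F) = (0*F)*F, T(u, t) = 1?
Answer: 2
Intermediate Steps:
P(F) = 0 (P(F) = 0*F = 0)
c(r, W) = 0
(c(d(2), -8) + 2)*T(13, -4) = (0 + 2)*1 = 2*1 = 2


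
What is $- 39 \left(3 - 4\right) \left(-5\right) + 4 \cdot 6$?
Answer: $-171$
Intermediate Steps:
$- 39 \left(3 - 4\right) \left(-5\right) + 4 \cdot 6 = - 39 \left(\left(-1\right) \left(-5\right)\right) + 24 = \left(-39\right) 5 + 24 = -195 + 24 = -171$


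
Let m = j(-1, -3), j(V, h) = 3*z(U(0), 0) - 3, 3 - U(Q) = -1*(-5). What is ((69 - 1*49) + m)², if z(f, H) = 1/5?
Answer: 7744/25 ≈ 309.76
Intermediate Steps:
U(Q) = -2 (U(Q) = 3 - (-1)*(-5) = 3 - 1*5 = 3 - 5 = -2)
z(f, H) = ⅕
j(V, h) = -12/5 (j(V, h) = 3*(⅕) - 3 = ⅗ - 3 = -12/5)
m = -12/5 ≈ -2.4000
((69 - 1*49) + m)² = ((69 - 1*49) - 12/5)² = ((69 - 49) - 12/5)² = (20 - 12/5)² = (88/5)² = 7744/25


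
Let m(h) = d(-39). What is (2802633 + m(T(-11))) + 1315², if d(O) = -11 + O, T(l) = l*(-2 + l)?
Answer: 4531808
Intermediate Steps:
m(h) = -50 (m(h) = -11 - 39 = -50)
(2802633 + m(T(-11))) + 1315² = (2802633 - 50) + 1315² = 2802583 + 1729225 = 4531808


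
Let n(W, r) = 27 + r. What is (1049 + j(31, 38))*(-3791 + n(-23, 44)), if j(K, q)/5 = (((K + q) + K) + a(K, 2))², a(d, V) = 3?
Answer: -201229680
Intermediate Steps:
j(K, q) = 5*(3 + q + 2*K)² (j(K, q) = 5*(((K + q) + K) + 3)² = 5*((q + 2*K) + 3)² = 5*(3 + q + 2*K)²)
(1049 + j(31, 38))*(-3791 + n(-23, 44)) = (1049 + 5*(3 + 38 + 2*31)²)*(-3791 + (27 + 44)) = (1049 + 5*(3 + 38 + 62)²)*(-3791 + 71) = (1049 + 5*103²)*(-3720) = (1049 + 5*10609)*(-3720) = (1049 + 53045)*(-3720) = 54094*(-3720) = -201229680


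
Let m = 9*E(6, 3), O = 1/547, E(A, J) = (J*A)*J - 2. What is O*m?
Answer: 468/547 ≈ 0.85558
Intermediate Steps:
E(A, J) = -2 + A*J² (E(A, J) = (A*J)*J - 2 = A*J² - 2 = -2 + A*J²)
O = 1/547 ≈ 0.0018282
m = 468 (m = 9*(-2 + 6*3²) = 9*(-2 + 6*9) = 9*(-2 + 54) = 9*52 = 468)
O*m = (1/547)*468 = 468/547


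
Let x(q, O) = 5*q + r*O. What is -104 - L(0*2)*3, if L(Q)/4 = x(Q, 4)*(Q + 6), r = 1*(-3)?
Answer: 760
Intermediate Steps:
r = -3
x(q, O) = -3*O + 5*q (x(q, O) = 5*q - 3*O = -3*O + 5*q)
L(Q) = 4*(-12 + 5*Q)*(6 + Q) (L(Q) = 4*((-3*4 + 5*Q)*(Q + 6)) = 4*((-12 + 5*Q)*(6 + Q)) = 4*(-12 + 5*Q)*(6 + Q))
-104 - L(0*2)*3 = -104 - 4*(-12 + 5*(0*2))*(6 + 0*2)*3 = -104 - 4*(-12 + 5*0)*(6 + 0)*3 = -104 - 4*(-12 + 0)*6*3 = -104 - 4*(-12)*6*3 = -104 - (-288)*3 = -104 - 1*(-864) = -104 + 864 = 760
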